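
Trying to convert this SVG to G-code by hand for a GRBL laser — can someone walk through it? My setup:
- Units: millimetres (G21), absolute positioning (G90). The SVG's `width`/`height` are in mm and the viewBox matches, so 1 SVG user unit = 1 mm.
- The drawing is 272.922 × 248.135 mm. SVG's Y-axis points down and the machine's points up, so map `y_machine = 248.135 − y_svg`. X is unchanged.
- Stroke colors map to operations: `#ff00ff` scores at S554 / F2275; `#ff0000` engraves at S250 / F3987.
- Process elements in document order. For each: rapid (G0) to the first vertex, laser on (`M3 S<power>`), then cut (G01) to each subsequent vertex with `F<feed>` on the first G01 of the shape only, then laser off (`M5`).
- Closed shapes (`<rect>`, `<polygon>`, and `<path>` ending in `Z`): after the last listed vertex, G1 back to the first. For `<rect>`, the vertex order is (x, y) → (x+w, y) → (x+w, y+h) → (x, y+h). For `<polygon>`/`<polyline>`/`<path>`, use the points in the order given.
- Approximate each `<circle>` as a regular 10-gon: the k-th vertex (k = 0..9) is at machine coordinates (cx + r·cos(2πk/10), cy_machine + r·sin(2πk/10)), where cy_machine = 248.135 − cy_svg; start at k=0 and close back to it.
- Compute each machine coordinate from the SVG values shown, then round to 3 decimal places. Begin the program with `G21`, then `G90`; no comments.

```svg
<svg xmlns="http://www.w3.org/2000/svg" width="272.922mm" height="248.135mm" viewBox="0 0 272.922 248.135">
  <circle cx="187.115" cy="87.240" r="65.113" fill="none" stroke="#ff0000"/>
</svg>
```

G21
G90
G0 X252.228 Y160.895
M3 S250
G01 X239.793 Y199.167 F3987
G01 X207.236 Y222.821
G01 X166.994 Y222.821
G01 X134.437 Y199.167
G01 X122.002 Y160.895
G01 X134.437 Y122.623
G01 X166.994 Y98.969
G01 X207.236 Y98.969
G01 X239.793 Y122.623
G01 X252.228 Y160.895
M5

1 u = 1 mm; y_m = 248.135 − y.

[1] `<circle>` circle, #ff0000→engrave S250 F3987: (252.228,160.895) → (239.793,199.167) → (207.236,222.821) → (166.994,222.821) → (134.437,199.167) → (122.002,160.895) → (134.437,122.623) → (166.994,98.969) → (207.236,98.969) → (239.793,122.623) → (252.228,160.895) (closed)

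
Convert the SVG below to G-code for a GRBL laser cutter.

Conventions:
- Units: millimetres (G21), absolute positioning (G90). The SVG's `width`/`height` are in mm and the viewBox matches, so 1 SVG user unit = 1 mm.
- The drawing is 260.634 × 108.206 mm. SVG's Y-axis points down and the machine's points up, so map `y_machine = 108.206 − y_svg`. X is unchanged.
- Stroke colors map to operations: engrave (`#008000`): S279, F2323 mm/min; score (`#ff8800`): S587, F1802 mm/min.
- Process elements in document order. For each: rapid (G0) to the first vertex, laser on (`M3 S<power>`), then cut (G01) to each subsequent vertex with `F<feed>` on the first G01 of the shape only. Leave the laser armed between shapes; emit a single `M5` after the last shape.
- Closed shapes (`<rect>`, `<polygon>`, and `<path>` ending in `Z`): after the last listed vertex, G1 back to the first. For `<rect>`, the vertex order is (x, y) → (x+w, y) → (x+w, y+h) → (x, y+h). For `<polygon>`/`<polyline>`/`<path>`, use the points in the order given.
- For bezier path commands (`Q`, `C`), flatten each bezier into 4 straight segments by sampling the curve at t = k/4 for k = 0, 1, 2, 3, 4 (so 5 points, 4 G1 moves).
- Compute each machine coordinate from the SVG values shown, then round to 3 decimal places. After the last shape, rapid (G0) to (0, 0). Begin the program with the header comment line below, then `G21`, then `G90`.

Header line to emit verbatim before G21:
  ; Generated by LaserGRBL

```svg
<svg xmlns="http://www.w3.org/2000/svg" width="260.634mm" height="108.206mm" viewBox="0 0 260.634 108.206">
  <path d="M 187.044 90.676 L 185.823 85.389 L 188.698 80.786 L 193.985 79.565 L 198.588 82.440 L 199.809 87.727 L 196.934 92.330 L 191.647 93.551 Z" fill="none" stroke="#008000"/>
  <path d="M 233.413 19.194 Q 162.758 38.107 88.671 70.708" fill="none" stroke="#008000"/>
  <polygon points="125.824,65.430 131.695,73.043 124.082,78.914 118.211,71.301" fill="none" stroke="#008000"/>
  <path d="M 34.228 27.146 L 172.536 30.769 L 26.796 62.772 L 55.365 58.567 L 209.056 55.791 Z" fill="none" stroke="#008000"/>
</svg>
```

Since the viewBox matches the mm dimensions, user units are millimetres directly. The only transform is the Y-flip y_m = 108.206 − y_svg.

Shape 1 is a regular polygon drawn with `<path>`. Its stroke #008000 means engrave at S279, F2323. After flipping Y the toolpath is (187.044,17.530) → (185.823,22.817) → (188.698,27.420) → (193.985,28.641) → (198.588,25.766) → (199.809,20.479) → (196.934,15.876) → (191.647,14.655) → (187.044,17.530), returning to the start.

Shape 2 is a quadratic bezier drawn with `<path>`. Its stroke #008000 means engrave at S279, F2323. After flipping Y the toolpath is (233.413,89.012) → (197.871,78.700) → (161.900,66.677) → (125.500,52.943) → (88.671,37.498).

Shape 3 is a regular polygon drawn with `<polygon>`. Its stroke #008000 means engrave at S279, F2323. After flipping Y the toolpath is (125.824,42.776) → (131.695,35.163) → (124.082,29.292) → (118.211,36.905) → (125.824,42.776), returning to the start.

Shape 4 is a closed polygon drawn with `<path>`. Its stroke #008000 means engrave at S279, F2323. After flipping Y the toolpath is (34.228,81.060) → (172.536,77.437) → (26.796,45.434) → (55.365,49.639) → (209.056,52.415) → (34.228,81.060), returning to the start.

; Generated by LaserGRBL
G21
G90
G0 X187.044 Y17.530
M3 S279
G01 X185.823 Y22.817 F2323
G01 X188.698 Y27.420
G01 X193.985 Y28.641
G01 X198.588 Y25.766
G01 X199.809 Y20.479
G01 X196.934 Y15.876
G01 X191.647 Y14.655
G01 X187.044 Y17.530
G0 X233.413 Y89.012
M3 S279
G01 X197.871 Y78.700 F2323
G01 X161.900 Y66.677
G01 X125.500 Y52.943
G01 X88.671 Y37.498
G0 X125.824 Y42.776
M3 S279
G01 X131.695 Y35.163 F2323
G01 X124.082 Y29.292
G01 X118.211 Y36.905
G01 X125.824 Y42.776
G0 X34.228 Y81.060
M3 S279
G01 X172.536 Y77.437 F2323
G01 X26.796 Y45.434
G01 X55.365 Y49.639
G01 X209.056 Y52.415
G01 X34.228 Y81.060
M5
G0 X0.000 Y0.000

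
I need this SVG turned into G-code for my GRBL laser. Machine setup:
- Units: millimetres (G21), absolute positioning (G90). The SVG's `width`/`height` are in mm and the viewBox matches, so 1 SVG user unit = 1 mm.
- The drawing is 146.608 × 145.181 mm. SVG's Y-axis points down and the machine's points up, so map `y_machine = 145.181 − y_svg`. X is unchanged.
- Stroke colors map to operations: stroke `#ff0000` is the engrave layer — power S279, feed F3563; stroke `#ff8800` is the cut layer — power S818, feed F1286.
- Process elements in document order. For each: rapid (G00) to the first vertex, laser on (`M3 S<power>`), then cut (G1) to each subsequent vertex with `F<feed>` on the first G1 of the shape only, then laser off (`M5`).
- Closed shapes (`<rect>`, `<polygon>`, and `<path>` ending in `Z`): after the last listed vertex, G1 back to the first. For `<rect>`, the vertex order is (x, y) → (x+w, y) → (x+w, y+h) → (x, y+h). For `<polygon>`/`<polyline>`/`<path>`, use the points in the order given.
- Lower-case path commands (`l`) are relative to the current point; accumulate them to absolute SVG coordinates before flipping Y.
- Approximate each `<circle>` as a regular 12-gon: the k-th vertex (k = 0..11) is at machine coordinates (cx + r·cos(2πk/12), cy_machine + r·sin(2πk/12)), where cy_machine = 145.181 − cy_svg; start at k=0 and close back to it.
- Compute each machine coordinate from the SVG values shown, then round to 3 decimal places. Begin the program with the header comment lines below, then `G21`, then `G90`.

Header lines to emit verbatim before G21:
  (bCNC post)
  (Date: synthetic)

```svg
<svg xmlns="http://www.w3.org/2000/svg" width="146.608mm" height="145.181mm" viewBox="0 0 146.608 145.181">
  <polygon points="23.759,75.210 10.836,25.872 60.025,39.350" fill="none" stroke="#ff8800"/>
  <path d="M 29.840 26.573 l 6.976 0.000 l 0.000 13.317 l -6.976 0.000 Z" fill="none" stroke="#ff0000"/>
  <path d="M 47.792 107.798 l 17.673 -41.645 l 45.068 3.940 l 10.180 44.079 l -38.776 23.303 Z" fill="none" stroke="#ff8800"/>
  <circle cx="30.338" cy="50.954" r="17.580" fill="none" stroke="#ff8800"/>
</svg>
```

viewBox `0 0 146.608 145.181` with mm width/height → 1 unit = 1 mm. Flip: y_m = 145.181 − y_svg.

**Shape 1** — `<polygon>` regular polygon, stroke `#ff8800` → cut (S818, F1286). Machine vertices: (23.759,69.971) → (10.836,119.309) → (60.025,105.831) → (23.759,69.971). Closed: final G1 returns to the first vertex.

**Shape 2** — `<path>` rectangle, stroke `#ff0000` → engrave (S279, F3563). Machine vertices: (29.840,118.608) → (36.816,118.608) → (36.816,105.291) → (29.840,105.291) → (29.840,118.608). Closed: final G1 returns to the first vertex.

**Shape 3** — `<path>` regular polygon, stroke `#ff8800` → cut (S818, F1286). Machine vertices: (47.792,37.383) → (65.465,79.028) → (110.533,75.088) → (120.713,31.009) → (81.937,7.706) → (47.792,37.383). Closed: final G1 returns to the first vertex.

**Shape 4** — `<circle>` circle, stroke `#ff8800` → cut (S818, F1286). Machine vertices: (47.918,94.227) → (45.563,103.017) → (39.128,109.452) → (30.338,111.807) → (21.548,109.452) → (15.113,103.017) → (12.758,94.227) → (15.113,85.437) → (21.548,79.002) → (30.338,76.647) → (39.128,79.002) → (45.563,85.437) → (47.918,94.227). Closed: final G1 returns to the first vertex.

(bCNC post)
(Date: synthetic)
G21
G90
G00 X23.759 Y69.971
M3 S818
G1 X10.836 Y119.309 F1286
G1 X60.025 Y105.831
G1 X23.759 Y69.971
M5
G00 X29.840 Y118.608
M3 S279
G1 X36.816 Y118.608 F3563
G1 X36.816 Y105.291
G1 X29.840 Y105.291
G1 X29.840 Y118.608
M5
G00 X47.792 Y37.383
M3 S818
G1 X65.465 Y79.028 F1286
G1 X110.533 Y75.088
G1 X120.713 Y31.009
G1 X81.937 Y7.706
G1 X47.792 Y37.383
M5
G00 X47.918 Y94.227
M3 S818
G1 X45.563 Y103.017 F1286
G1 X39.128 Y109.452
G1 X30.338 Y111.807
G1 X21.548 Y109.452
G1 X15.113 Y103.017
G1 X12.758 Y94.227
G1 X15.113 Y85.437
G1 X21.548 Y79.002
G1 X30.338 Y76.647
G1 X39.128 Y79.002
G1 X45.563 Y85.437
G1 X47.918 Y94.227
M5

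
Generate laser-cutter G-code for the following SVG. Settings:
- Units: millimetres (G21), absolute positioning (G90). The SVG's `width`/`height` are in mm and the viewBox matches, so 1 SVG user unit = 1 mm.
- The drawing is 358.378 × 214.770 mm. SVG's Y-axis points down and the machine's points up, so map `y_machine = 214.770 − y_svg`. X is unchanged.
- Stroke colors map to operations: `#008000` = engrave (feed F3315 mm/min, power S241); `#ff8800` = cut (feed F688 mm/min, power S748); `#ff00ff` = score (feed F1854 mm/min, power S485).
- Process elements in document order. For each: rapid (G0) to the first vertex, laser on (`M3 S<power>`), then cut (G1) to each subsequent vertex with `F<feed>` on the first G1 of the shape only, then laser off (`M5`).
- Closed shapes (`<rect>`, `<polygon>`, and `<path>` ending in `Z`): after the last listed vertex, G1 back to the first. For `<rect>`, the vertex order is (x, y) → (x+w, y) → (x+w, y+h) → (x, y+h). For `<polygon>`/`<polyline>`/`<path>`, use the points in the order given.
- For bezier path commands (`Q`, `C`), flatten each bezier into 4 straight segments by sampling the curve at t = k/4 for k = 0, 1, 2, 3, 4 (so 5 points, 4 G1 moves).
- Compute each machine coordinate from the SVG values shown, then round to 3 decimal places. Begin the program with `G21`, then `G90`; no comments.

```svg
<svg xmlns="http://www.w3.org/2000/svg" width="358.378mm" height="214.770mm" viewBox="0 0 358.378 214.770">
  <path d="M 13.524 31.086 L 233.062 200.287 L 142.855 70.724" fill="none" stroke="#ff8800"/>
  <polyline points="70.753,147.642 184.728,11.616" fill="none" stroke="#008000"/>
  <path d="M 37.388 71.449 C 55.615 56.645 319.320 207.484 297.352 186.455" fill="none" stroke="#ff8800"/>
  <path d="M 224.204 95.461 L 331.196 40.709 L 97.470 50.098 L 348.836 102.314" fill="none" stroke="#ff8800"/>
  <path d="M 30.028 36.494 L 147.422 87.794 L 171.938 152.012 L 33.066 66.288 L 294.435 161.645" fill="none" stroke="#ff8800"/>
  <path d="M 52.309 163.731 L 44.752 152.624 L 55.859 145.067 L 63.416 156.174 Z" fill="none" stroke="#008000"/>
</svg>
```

G21
G90
G0 X13.524 Y183.684
M3 S748
G1 X233.062 Y14.483 F688
G1 X142.855 Y144.046
M5
G0 X70.753 Y67.128
M3 S241
G1 X184.728 Y203.154 F3315
M5
G0 X37.388 Y143.321
M3 S748
G1 X88.786 Y128.640 F688
G1 X182.443 Y83.484
G1 X268.564 Y39.495
G1 X297.352 Y28.315
M5
G0 X224.204 Y119.309
M3 S748
G1 X331.196 Y174.061 F688
G1 X97.470 Y164.672
G1 X348.836 Y112.456
M5
G0 X30.028 Y178.276
M3 S748
G1 X147.422 Y126.976 F688
G1 X171.938 Y62.758
G1 X33.066 Y148.482
G1 X294.435 Y53.125
M5
G0 X52.309 Y51.039
M3 S241
G1 X44.752 Y62.146 F3315
G1 X55.859 Y69.703
G1 X63.416 Y58.596
G1 X52.309 Y51.039
M5

viewBox `0 0 358.378 214.770` with mm width/height → 1 unit = 1 mm. Flip: y_m = 214.770 − y_svg.

**Shape 1** — `<path>` open polyline, stroke `#ff8800` → cut (S748, F688). Machine vertices: (13.524,183.684) → (233.062,14.483) → (142.855,144.046). Open path.

**Shape 2** — `<polyline>` line segment, stroke `#008000` → engrave (S241, F3315). Machine vertices: (70.753,67.128) → (184.728,203.154). Open path.

**Shape 3** — `<path>` cubic bezier, stroke `#ff8800` → cut (S748, F688). Control points (SVG): P0=(37.388,71.449), P1=(55.615,56.645), P2=(319.320,207.484), P3=(297.352,186.455); sampled at t=k/4. Machine vertices: (37.388,143.321) → (88.786,128.640) → (182.443,83.484) → (268.564,39.495) → (297.352,28.315). Open path.

**Shape 4** — `<path>` open polyline, stroke `#ff8800` → cut (S748, F688). Machine vertices: (224.204,119.309) → (331.196,174.061) → (97.470,164.672) → (348.836,112.456). Open path.

**Shape 5** — `<path>` open polyline, stroke `#ff8800` → cut (S748, F688). Machine vertices: (30.028,178.276) → (147.422,126.976) → (171.938,62.758) → (33.066,148.482) → (294.435,53.125). Open path.

**Shape 6** — `<path>` regular polygon, stroke `#008000` → engrave (S241, F3315). Machine vertices: (52.309,51.039) → (44.752,62.146) → (55.859,69.703) → (63.416,58.596) → (52.309,51.039). Closed: final G1 returns to the first vertex.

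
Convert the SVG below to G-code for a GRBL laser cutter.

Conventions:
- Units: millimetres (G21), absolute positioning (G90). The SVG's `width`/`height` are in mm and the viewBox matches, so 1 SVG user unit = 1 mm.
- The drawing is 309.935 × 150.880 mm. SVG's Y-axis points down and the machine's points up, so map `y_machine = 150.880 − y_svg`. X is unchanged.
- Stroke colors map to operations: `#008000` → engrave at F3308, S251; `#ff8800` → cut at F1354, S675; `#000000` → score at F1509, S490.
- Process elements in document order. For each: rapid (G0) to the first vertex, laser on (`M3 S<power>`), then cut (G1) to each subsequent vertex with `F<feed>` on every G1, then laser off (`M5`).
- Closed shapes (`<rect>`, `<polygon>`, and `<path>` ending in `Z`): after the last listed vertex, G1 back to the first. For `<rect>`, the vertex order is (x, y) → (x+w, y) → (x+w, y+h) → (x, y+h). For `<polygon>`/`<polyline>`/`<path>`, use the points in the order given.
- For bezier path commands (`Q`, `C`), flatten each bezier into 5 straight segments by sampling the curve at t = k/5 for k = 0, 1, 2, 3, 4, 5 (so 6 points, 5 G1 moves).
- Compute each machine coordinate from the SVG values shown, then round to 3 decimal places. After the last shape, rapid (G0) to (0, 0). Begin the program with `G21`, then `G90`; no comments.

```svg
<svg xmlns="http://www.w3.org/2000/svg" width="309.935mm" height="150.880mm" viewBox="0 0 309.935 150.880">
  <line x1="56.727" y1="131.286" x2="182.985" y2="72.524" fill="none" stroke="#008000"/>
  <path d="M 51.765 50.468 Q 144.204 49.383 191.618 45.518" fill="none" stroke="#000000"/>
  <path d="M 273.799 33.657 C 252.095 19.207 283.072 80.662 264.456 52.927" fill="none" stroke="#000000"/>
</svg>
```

1 u = 1 mm; y_m = 150.880 − y.

[1] `<line>` line segment, #008000→engrave S251 F3308: (56.727,19.594) → (182.985,78.356)

[2] `<path>` quadratic bezier, #000000→score S490 F1509: (51.765,100.412) → (86.940,100.957) → (118.512,101.725) → (146.483,102.715) → (170.851,103.927) → (191.618,105.362)

[3] `<path>` cubic bezier, #000000→score S490 F1509: (273.799,117.223) → (266.280,118.105) → (266.496,108.695) → (269.536,96.916) → (270.493,90.694) → (264.456,97.953)

G21
G90
G0 X56.727 Y19.594
M3 S251
G1 X182.985 Y78.356 F3308
M5
G0 X51.765 Y100.412
M3 S490
G1 X86.940 Y100.957 F1509
G1 X118.512 Y101.725 F1509
G1 X146.483 Y102.715 F1509
G1 X170.851 Y103.927 F1509
G1 X191.618 Y105.362 F1509
M5
G0 X273.799 Y117.223
M3 S490
G1 X266.280 Y118.105 F1509
G1 X266.496 Y108.695 F1509
G1 X269.536 Y96.916 F1509
G1 X270.493 Y90.694 F1509
G1 X264.456 Y97.953 F1509
M5
G0 X0.000 Y0.000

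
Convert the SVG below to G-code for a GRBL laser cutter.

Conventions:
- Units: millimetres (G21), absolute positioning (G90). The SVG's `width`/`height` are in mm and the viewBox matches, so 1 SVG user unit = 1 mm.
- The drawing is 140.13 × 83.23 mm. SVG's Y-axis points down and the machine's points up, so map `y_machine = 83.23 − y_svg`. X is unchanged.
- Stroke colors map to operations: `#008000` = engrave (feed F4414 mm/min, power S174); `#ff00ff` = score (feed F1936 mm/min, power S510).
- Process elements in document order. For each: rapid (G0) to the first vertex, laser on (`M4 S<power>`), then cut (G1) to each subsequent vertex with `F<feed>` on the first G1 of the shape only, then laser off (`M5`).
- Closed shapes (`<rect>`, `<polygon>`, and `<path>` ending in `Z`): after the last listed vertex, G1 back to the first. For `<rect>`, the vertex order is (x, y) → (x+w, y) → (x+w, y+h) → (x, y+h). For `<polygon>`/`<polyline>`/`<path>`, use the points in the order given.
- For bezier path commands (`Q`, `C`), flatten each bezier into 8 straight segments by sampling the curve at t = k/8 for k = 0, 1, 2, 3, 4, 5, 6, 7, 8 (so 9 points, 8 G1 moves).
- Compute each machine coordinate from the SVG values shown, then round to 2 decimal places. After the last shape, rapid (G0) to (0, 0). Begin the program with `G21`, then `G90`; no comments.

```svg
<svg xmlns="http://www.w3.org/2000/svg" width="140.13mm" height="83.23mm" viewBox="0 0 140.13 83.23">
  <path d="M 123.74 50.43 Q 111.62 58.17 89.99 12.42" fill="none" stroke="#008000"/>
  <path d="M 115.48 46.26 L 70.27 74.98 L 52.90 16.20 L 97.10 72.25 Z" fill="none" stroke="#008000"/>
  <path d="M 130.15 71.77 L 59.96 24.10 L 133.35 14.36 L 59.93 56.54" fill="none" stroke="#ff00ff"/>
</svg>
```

G21
G90
G0 X123.74 Y32.80
M4 S174
G1 X120.56 Y31.70 F4414
G1 X117.09 Y32.27
G1 X113.31 Y34.52
G1 X109.24 Y38.43
G1 X104.88 Y44.02
G1 X100.21 Y51.28
G1 X95.25 Y60.21
G1 X89.99 Y70.81
M5
G0 X115.48 Y36.97
M4 S174
G1 X70.27 Y8.25 F4414
G1 X52.90 Y67.03
G1 X97.10 Y10.98
G1 X115.48 Y36.97
M5
G0 X130.15 Y11.46
M4 S510
G1 X59.96 Y59.13 F1936
G1 X133.35 Y68.87
G1 X59.93 Y26.69
M5
G0 X0.00 Y0.00

1 u = 1 mm; y_m = 83.23 − y.

[1] `<path>` quadratic bezier, #008000→engrave S174 F4414: (123.74,32.80) → (120.56,31.70) → (117.09,32.27) → (113.31,34.52) → (109.24,38.43) → (104.88,44.02) → (100.21,51.28) → (95.25,60.21) → (89.99,70.81)

[2] `<path>` closed polygon, #008000→engrave S174 F4414: (115.48,36.97) → (70.27,8.25) → (52.90,67.03) → (97.10,10.98) → (115.48,36.97) (closed)

[3] `<path>` open polyline, #ff00ff→score S510 F1936: (130.15,11.46) → (59.96,59.13) → (133.35,68.87) → (59.93,26.69)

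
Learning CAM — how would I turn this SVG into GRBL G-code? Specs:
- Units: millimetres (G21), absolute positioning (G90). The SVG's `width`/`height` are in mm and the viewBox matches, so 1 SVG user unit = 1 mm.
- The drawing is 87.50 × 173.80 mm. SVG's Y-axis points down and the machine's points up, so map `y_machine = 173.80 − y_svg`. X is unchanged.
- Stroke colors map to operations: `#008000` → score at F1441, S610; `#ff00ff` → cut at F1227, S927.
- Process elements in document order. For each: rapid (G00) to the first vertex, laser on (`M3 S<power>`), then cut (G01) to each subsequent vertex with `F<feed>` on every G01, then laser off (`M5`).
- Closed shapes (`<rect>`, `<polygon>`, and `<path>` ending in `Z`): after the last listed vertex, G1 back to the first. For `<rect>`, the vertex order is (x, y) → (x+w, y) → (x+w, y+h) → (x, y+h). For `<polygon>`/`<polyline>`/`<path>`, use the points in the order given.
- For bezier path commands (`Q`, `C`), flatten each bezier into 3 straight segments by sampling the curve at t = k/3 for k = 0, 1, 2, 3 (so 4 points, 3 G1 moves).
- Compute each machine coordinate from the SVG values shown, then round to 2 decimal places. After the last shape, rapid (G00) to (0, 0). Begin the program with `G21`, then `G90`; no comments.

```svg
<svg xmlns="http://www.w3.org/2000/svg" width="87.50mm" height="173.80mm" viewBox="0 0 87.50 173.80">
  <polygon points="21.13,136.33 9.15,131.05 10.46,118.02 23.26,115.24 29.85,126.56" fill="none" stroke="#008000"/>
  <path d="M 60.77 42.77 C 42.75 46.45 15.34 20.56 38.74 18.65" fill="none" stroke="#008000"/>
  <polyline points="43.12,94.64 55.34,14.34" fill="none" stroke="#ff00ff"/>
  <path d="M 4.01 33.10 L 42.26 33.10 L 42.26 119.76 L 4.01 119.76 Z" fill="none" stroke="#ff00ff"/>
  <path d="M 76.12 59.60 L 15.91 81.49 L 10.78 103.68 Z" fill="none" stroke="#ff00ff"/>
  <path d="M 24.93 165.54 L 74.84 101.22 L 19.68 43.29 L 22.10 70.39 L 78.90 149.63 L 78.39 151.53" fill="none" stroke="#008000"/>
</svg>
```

G21
G90
G00 X21.13 Y37.47
M3 S610
G01 X9.15 Y42.75 F1441
G01 X10.46 Y55.78 F1441
G01 X23.26 Y58.56 F1441
G01 X29.85 Y47.24 F1441
G01 X21.13 Y37.47 F1441
M5
G00 X60.77 Y131.03
M3 S610
G01 X41.85 Y135.22 F1441
G01 X30.05 Y147.23 F1441
G01 X38.74 Y155.15 F1441
M5
G00 X43.12 Y79.16
M3 S927
G01 X55.34 Y159.46 F1227
M5
G00 X4.01 Y140.70
M3 S927
G01 X42.26 Y140.70 F1227
G01 X42.26 Y54.04 F1227
G01 X4.01 Y54.04 F1227
G01 X4.01 Y140.70 F1227
M5
G00 X76.12 Y114.20
M3 S927
G01 X15.91 Y92.31 F1227
G01 X10.78 Y70.12 F1227
G01 X76.12 Y114.20 F1227
M5
G00 X24.93 Y8.26
M3 S610
G01 X74.84 Y72.58 F1441
G01 X19.68 Y130.51 F1441
G01 X22.10 Y103.41 F1441
G01 X78.90 Y24.17 F1441
G01 X78.39 Y22.27 F1441
M5
G00 X0.00 Y0.00

1 u = 1 mm; y_m = 173.80 − y.

[1] `<polygon>` regular polygon, #008000→score S610 F1441: (21.13,37.47) → (9.15,42.75) → (10.46,55.78) → (23.26,58.56) → (29.85,47.24) → (21.13,37.47) (closed)

[2] `<path>` cubic bezier, #008000→score S610 F1441: (60.77,131.03) → (41.85,135.22) → (30.05,147.23) → (38.74,155.15)

[3] `<polyline>` line segment, #ff00ff→cut S927 F1227: (43.12,79.16) → (55.34,159.46)

[4] `<path>` rectangle, #ff00ff→cut S927 F1227: (4.01,140.70) → (42.26,140.70) → (42.26,54.04) → (4.01,54.04) → (4.01,140.70) (closed)

[5] `<path>` closed polygon, #ff00ff→cut S927 F1227: (76.12,114.20) → (15.91,92.31) → (10.78,70.12) → (76.12,114.20) (closed)

[6] `<path>` open polyline, #008000→score S610 F1441: (24.93,8.26) → (74.84,72.58) → (19.68,130.51) → (22.10,103.41) → (78.90,24.17) → (78.39,22.27)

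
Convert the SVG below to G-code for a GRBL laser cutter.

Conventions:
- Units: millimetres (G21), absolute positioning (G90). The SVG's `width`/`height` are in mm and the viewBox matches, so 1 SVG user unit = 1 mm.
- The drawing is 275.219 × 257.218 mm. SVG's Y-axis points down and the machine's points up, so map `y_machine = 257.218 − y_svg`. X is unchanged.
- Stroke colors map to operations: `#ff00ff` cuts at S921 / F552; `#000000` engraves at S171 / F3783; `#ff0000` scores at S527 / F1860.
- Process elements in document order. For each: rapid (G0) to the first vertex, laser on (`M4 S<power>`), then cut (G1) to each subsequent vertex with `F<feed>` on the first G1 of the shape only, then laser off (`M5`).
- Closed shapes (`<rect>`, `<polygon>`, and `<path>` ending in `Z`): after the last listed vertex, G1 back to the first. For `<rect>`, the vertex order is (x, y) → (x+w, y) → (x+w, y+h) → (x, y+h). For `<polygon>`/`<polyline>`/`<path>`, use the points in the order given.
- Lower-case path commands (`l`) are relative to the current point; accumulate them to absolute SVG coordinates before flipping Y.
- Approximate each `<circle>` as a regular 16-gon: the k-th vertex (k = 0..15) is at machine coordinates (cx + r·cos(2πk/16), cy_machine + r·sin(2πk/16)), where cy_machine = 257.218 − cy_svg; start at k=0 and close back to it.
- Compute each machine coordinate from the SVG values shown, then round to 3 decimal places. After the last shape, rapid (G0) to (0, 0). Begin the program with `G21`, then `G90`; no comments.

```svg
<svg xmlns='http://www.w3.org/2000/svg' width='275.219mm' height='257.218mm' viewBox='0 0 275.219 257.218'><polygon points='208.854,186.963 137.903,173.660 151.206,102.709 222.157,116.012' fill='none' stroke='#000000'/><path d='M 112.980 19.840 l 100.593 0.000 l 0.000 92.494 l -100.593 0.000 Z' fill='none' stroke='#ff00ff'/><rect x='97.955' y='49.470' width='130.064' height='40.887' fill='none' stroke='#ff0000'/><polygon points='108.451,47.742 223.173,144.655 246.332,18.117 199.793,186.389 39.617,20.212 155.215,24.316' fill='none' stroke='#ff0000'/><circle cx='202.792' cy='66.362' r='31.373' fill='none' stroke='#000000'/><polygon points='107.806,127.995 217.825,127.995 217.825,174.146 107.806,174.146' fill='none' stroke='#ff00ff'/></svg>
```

Since the viewBox matches the mm dimensions, user units are millimetres directly. The only transform is the Y-flip y_m = 257.218 − y_svg.

Shape 1 is a regular polygon drawn with `<polygon>`. Its stroke #000000 means engrave at S171, F3783. After flipping Y the toolpath is (208.854,70.255) → (137.903,83.558) → (151.206,154.509) → (222.157,141.206) → (208.854,70.255), returning to the start.

Shape 2 is a rectangle drawn with `<path>`. Its stroke #ff00ff means cut at S921, F552. After flipping Y the toolpath is (112.980,237.378) → (213.573,237.378) → (213.573,144.884) → (112.980,144.884) → (112.980,237.378), returning to the start.

Shape 3 is a rectangle drawn with `<rect>`. Its stroke #ff0000 means score at S527, F1860. After flipping Y the toolpath is (97.955,207.748) → (228.019,207.748) → (228.019,166.861) → (97.955,166.861) → (97.955,207.748), returning to the start.

Shape 4 is a closed polygon drawn with `<polygon>`. Its stroke #ff0000 means score at S527, F1860. After flipping Y the toolpath is (108.451,209.476) → (223.173,112.563) → (246.332,239.101) → (199.793,70.829) → (39.617,237.006) → (155.215,232.902) → (108.451,209.476), returning to the start.

Shape 5 is a circle drawn with `<circle>`. Its stroke #000000 means engrave at S171, F3783. After flipping Y the toolpath is (234.165,190.856) → (231.777,202.862) → (224.976,213.040) → (214.798,219.841) → (202.792,222.229) → (190.786,219.841) → (180.608,213.040) → (173.807,202.862) → (171.419,190.856) → (173.807,178.850) → (180.608,168.672) → (190.786,161.871) → (202.792,159.483) → (214.798,161.871) → (224.976,168.672) → (231.777,178.850) → (234.165,190.856), returning to the start.

Shape 6 is a rectangle drawn with `<polygon>`. Its stroke #ff00ff means cut at S921, F552. After flipping Y the toolpath is (107.806,129.223) → (217.825,129.223) → (217.825,83.072) → (107.806,83.072) → (107.806,129.223), returning to the start.

G21
G90
G0 X208.854 Y70.255
M4 S171
G1 X137.903 Y83.558 F3783
G1 X151.206 Y154.509
G1 X222.157 Y141.206
G1 X208.854 Y70.255
M5
G0 X112.980 Y237.378
M4 S921
G1 X213.573 Y237.378 F552
G1 X213.573 Y144.884
G1 X112.980 Y144.884
G1 X112.980 Y237.378
M5
G0 X97.955 Y207.748
M4 S527
G1 X228.019 Y207.748 F1860
G1 X228.019 Y166.861
G1 X97.955 Y166.861
G1 X97.955 Y207.748
M5
G0 X108.451 Y209.476
M4 S527
G1 X223.173 Y112.563 F1860
G1 X246.332 Y239.101
G1 X199.793 Y70.829
G1 X39.617 Y237.006
G1 X155.215 Y232.902
G1 X108.451 Y209.476
M5
G0 X234.165 Y190.856
M4 S171
G1 X231.777 Y202.862 F3783
G1 X224.976 Y213.040
G1 X214.798 Y219.841
G1 X202.792 Y222.229
G1 X190.786 Y219.841
G1 X180.608 Y213.040
G1 X173.807 Y202.862
G1 X171.419 Y190.856
G1 X173.807 Y178.850
G1 X180.608 Y168.672
G1 X190.786 Y161.871
G1 X202.792 Y159.483
G1 X214.798 Y161.871
G1 X224.976 Y168.672
G1 X231.777 Y178.850
G1 X234.165 Y190.856
M5
G0 X107.806 Y129.223
M4 S921
G1 X217.825 Y129.223 F552
G1 X217.825 Y83.072
G1 X107.806 Y83.072
G1 X107.806 Y129.223
M5
G0 X0.000 Y0.000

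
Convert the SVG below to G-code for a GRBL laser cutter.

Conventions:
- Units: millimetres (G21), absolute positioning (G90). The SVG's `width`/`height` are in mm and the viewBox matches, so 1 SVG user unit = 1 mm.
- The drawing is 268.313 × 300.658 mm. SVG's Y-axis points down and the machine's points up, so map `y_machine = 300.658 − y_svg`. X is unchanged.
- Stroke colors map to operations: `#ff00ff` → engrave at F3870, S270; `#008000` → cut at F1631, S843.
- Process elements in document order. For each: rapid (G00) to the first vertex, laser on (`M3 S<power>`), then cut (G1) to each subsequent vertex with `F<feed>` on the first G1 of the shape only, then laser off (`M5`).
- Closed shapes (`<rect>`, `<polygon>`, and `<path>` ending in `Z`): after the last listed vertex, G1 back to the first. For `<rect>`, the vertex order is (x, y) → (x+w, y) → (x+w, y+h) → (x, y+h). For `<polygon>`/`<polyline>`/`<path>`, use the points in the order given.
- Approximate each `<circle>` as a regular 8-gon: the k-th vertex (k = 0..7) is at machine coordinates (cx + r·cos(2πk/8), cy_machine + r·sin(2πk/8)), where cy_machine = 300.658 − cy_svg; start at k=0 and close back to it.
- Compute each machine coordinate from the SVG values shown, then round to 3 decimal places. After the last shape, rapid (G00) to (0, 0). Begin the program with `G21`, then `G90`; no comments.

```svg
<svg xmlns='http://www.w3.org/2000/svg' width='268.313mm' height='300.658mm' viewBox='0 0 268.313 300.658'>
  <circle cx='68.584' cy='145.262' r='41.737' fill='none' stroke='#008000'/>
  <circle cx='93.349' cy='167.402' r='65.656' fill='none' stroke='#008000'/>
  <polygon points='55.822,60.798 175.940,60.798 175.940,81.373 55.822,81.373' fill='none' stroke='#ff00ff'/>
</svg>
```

G21
G90
G00 X110.321 Y155.396
M3 S843
G1 X98.097 Y184.909 F1631
G1 X68.584 Y197.133
G1 X39.071 Y184.909
G1 X26.847 Y155.396
G1 X39.071 Y125.883
G1 X68.584 Y113.659
G1 X98.097 Y125.883
G1 X110.321 Y155.396
M5
G00 X159.005 Y133.256
M3 S843
G1 X139.775 Y179.682 F1631
G1 X93.349 Y198.912
G1 X46.923 Y179.682
G1 X27.693 Y133.256
G1 X46.923 Y86.830
G1 X93.349 Y67.600
G1 X139.775 Y86.830
G1 X159.005 Y133.256
M5
G00 X55.822 Y239.860
M3 S270
G1 X175.940 Y239.860 F3870
G1 X175.940 Y219.285
G1 X55.822 Y219.285
G1 X55.822 Y239.860
M5
G00 X0.000 Y0.000

Since the viewBox matches the mm dimensions, user units are millimetres directly. The only transform is the Y-flip y_m = 300.658 − y_svg.

Shape 1 is a circle drawn with `<circle>`. Its stroke #008000 means cut at S843, F1631. After flipping Y the toolpath is (110.321,155.396) → (98.097,184.909) → (68.584,197.133) → (39.071,184.909) → (26.847,155.396) → (39.071,125.883) → (68.584,113.659) → (98.097,125.883) → (110.321,155.396), returning to the start.

Shape 2 is a circle drawn with `<circle>`. Its stroke #008000 means cut at S843, F1631. After flipping Y the toolpath is (159.005,133.256) → (139.775,179.682) → (93.349,198.912) → (46.923,179.682) → (27.693,133.256) → (46.923,86.830) → (93.349,67.600) → (139.775,86.830) → (159.005,133.256), returning to the start.

Shape 3 is a rectangle drawn with `<polygon>`. Its stroke #ff00ff means engrave at S270, F3870. After flipping Y the toolpath is (55.822,239.860) → (175.940,239.860) → (175.940,219.285) → (55.822,219.285) → (55.822,239.860), returning to the start.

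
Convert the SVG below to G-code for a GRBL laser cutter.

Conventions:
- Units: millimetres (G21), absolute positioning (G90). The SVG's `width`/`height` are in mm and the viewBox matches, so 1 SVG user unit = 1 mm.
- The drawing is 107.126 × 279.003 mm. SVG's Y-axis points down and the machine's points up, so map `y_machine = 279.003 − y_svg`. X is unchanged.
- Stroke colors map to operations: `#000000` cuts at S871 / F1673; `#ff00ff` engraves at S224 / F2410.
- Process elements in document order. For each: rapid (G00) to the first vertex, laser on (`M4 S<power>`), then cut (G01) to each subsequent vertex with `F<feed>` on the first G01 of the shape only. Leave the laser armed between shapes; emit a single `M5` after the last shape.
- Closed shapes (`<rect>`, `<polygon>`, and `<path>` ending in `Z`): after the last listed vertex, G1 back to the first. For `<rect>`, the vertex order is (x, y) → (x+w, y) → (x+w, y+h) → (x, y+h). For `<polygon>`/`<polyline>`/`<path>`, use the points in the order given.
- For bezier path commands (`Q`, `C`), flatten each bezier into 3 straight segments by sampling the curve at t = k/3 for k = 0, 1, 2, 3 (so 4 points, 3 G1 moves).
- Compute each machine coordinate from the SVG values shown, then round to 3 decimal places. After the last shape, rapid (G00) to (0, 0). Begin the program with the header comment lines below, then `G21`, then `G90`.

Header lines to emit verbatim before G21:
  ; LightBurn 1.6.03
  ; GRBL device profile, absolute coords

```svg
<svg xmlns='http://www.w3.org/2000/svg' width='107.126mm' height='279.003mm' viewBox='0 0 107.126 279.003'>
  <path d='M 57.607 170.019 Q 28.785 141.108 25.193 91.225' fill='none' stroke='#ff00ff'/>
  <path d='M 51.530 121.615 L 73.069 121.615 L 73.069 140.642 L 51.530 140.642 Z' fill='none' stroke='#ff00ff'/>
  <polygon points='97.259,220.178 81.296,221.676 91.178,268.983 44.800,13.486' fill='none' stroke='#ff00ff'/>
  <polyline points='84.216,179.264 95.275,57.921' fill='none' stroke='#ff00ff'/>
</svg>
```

1 u = 1 mm; y_m = 279.003 − y.

[1] `<path>` quadratic bezier, #ff00ff→engrave S224 F2410: (57.607,108.984) → (41.196,130.588) → (30.391,156.853) → (25.193,187.778)

[2] `<path>` rectangle, #ff00ff→engrave S224 F2410: (51.530,157.388) → (73.069,157.388) → (73.069,138.361) → (51.530,138.361) → (51.530,157.388) (closed)

[3] `<polygon>` closed polygon, #ff00ff→engrave S224 F2410: (97.259,58.825) → (81.296,57.327) → (91.178,10.020) → (44.800,265.517) → (97.259,58.825) (closed)

[4] `<polyline>` line segment, #ff00ff→engrave S224 F2410: (84.216,99.739) → (95.275,221.082)

; LightBurn 1.6.03
; GRBL device profile, absolute coords
G21
G90
G00 X57.607 Y108.984
M4 S224
G01 X41.196 Y130.588 F2410
G01 X30.391 Y156.853
G01 X25.193 Y187.778
G00 X51.530 Y157.388
M4 S224
G01 X73.069 Y157.388 F2410
G01 X73.069 Y138.361
G01 X51.530 Y138.361
G01 X51.530 Y157.388
G00 X97.259 Y58.825
M4 S224
G01 X81.296 Y57.327 F2410
G01 X91.178 Y10.020
G01 X44.800 Y265.517
G01 X97.259 Y58.825
G00 X84.216 Y99.739
M4 S224
G01 X95.275 Y221.082 F2410
M5
G00 X0.000 Y0.000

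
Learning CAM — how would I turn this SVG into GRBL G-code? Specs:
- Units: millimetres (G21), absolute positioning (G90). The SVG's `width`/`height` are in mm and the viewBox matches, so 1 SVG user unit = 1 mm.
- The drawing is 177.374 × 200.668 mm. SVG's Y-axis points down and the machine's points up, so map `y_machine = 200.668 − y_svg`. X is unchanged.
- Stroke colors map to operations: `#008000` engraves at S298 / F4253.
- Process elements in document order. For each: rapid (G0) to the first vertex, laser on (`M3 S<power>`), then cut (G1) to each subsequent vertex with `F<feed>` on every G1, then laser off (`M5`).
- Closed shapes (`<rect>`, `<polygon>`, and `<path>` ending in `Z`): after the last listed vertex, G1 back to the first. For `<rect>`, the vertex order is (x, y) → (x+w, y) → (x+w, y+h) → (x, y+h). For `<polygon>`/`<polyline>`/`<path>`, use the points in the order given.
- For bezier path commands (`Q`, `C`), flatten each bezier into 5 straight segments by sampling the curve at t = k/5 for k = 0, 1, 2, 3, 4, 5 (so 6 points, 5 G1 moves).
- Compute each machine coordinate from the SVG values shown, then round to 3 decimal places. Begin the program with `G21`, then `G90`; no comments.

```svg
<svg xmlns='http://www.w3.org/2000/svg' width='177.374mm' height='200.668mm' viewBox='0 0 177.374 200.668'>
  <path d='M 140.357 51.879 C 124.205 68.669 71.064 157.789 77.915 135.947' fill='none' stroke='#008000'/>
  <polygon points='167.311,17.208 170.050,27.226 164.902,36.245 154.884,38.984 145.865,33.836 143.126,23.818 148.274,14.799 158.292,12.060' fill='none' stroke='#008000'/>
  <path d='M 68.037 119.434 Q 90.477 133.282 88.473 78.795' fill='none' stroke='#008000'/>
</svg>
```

G21
G90
G0 X140.357 Y148.789
M3 S298
G1 X127.003 Y131.502 F4253
G1 X109.427 Y105.653 F4253
G1 X92.283 Y80.042 F4253
G1 X80.228 Y63.465 F4253
G1 X77.915 Y64.721 F4253
M5
G0 X167.311 Y183.460
M3 S298
G1 X170.050 Y173.442 F4253
G1 X164.902 Y164.423 F4253
G1 X154.884 Y161.684 F4253
G1 X145.865 Y166.832 F4253
G1 X143.126 Y176.850 F4253
G1 X148.274 Y185.869 F4253
G1 X158.292 Y188.608 F4253
G1 X167.311 Y183.460 F4253
M5
G0 X68.037 Y81.234
M3 S298
G1 X76.035 Y78.428 F4253
G1 X82.078 Y81.089 F4253
G1 X86.165 Y89.217 F4253
G1 X88.297 Y102.812 F4253
G1 X88.473 Y121.873 F4253
M5

Since the viewBox matches the mm dimensions, user units are millimetres directly. The only transform is the Y-flip y_m = 200.668 − y_svg.

Shape 1 is a cubic bezier drawn with `<path>`. Its stroke #008000 means engrave at S298, F4253. After flipping Y the toolpath is (140.357,148.789) → (127.003,131.502) → (109.427,105.653) → (92.283,80.042) → (80.228,63.465) → (77.915,64.721).

Shape 2 is a regular polygon drawn with `<polygon>`. Its stroke #008000 means engrave at S298, F4253. After flipping Y the toolpath is (167.311,183.460) → (170.050,173.442) → (164.902,164.423) → (154.884,161.684) → (145.865,166.832) → (143.126,176.850) → (148.274,185.869) → (158.292,188.608) → (167.311,183.460), returning to the start.

Shape 3 is a quadratic bezier drawn with `<path>`. Its stroke #008000 means engrave at S298, F4253. After flipping Y the toolpath is (68.037,81.234) → (76.035,78.428) → (82.078,81.089) → (86.165,89.217) → (88.297,102.812) → (88.473,121.873).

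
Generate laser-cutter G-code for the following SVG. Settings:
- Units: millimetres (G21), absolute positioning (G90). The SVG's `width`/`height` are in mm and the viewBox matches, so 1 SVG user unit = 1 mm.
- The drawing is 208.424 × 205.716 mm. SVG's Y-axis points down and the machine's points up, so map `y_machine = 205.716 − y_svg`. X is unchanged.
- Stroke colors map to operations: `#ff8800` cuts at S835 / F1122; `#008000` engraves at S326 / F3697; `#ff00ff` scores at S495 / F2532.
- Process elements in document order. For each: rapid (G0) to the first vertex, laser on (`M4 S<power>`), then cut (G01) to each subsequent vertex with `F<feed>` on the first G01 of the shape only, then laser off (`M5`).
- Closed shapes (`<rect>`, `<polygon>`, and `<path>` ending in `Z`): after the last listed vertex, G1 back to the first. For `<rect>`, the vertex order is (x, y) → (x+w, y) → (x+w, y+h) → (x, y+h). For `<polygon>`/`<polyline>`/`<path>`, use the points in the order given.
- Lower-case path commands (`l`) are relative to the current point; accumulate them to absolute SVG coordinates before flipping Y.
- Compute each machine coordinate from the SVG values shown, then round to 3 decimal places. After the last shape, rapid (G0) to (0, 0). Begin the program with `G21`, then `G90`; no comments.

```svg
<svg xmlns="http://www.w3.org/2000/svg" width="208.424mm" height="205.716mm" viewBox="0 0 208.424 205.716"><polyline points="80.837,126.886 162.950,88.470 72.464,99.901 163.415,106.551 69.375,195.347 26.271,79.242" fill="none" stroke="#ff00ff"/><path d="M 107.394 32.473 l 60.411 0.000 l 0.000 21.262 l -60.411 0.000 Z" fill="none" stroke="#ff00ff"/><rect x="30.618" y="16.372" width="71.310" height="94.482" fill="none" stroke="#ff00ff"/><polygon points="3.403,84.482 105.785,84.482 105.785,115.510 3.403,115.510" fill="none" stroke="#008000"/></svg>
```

Since the viewBox matches the mm dimensions, user units are millimetres directly. The only transform is the Y-flip y_m = 205.716 − y_svg.

Shape 1 is a open polyline drawn with `<polyline>`. Its stroke #ff00ff means score at S495, F2532. After flipping Y the toolpath is (80.837,78.830) → (162.950,117.246) → (72.464,105.815) → (163.415,99.165) → (69.375,10.369) → (26.271,126.474).

Shape 2 is a rectangle drawn with `<path>`. Its stroke #ff00ff means score at S495, F2532. After flipping Y the toolpath is (107.394,173.243) → (167.805,173.243) → (167.805,151.981) → (107.394,151.981) → (107.394,173.243), returning to the start.

Shape 3 is a rectangle drawn with `<rect>`. Its stroke #ff00ff means score at S495, F2532. After flipping Y the toolpath is (30.618,189.344) → (101.928,189.344) → (101.928,94.862) → (30.618,94.862) → (30.618,189.344), returning to the start.

Shape 4 is a rectangle drawn with `<polygon>`. Its stroke #008000 means engrave at S326, F3697. After flipping Y the toolpath is (3.403,121.234) → (105.785,121.234) → (105.785,90.206) → (3.403,90.206) → (3.403,121.234), returning to the start.

G21
G90
G0 X80.837 Y78.830
M4 S495
G01 X162.950 Y117.246 F2532
G01 X72.464 Y105.815
G01 X163.415 Y99.165
G01 X69.375 Y10.369
G01 X26.271 Y126.474
M5
G0 X107.394 Y173.243
M4 S495
G01 X167.805 Y173.243 F2532
G01 X167.805 Y151.981
G01 X107.394 Y151.981
G01 X107.394 Y173.243
M5
G0 X30.618 Y189.344
M4 S495
G01 X101.928 Y189.344 F2532
G01 X101.928 Y94.862
G01 X30.618 Y94.862
G01 X30.618 Y189.344
M5
G0 X3.403 Y121.234
M4 S326
G01 X105.785 Y121.234 F3697
G01 X105.785 Y90.206
G01 X3.403 Y90.206
G01 X3.403 Y121.234
M5
G0 X0.000 Y0.000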